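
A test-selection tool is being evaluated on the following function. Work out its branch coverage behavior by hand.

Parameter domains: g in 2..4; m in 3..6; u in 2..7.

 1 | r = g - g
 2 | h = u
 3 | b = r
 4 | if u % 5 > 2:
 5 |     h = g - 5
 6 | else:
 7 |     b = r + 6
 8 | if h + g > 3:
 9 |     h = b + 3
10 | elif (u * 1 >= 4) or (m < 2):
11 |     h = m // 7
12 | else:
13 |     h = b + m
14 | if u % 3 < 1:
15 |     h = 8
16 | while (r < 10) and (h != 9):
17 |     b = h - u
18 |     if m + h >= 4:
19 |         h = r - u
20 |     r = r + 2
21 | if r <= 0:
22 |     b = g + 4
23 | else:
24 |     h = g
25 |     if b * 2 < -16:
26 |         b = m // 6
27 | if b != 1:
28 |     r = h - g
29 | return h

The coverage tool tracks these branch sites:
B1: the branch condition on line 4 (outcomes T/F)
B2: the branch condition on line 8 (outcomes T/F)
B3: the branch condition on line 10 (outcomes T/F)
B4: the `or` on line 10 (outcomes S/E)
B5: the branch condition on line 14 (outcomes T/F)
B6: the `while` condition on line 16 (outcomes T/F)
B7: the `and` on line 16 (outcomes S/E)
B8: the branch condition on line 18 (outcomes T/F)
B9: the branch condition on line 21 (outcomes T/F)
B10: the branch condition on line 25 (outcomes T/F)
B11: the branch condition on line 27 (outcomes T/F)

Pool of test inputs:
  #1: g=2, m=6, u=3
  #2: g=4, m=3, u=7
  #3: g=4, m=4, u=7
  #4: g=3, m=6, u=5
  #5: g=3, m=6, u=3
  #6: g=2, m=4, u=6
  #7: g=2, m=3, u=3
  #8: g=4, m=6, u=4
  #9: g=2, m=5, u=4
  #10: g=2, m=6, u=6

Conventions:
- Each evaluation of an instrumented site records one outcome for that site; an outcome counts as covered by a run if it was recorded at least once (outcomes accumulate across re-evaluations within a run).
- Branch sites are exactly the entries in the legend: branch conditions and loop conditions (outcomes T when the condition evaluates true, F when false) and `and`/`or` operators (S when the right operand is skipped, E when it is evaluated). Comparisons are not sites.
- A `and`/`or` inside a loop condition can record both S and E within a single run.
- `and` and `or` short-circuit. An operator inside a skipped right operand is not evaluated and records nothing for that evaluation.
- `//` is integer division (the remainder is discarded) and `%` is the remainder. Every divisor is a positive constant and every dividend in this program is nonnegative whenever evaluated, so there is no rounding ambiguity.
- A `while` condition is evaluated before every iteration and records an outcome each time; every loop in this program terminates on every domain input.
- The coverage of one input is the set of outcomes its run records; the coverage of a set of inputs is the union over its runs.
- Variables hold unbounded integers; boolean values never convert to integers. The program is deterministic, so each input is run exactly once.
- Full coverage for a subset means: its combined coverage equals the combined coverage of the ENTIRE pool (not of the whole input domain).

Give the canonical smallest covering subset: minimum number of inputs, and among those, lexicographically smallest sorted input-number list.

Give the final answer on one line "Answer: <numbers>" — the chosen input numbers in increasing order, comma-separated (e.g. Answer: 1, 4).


input #1 (g=2, m=6, u=3): events B1->T, B2->F, B4->E, B3->F, B5->T, B7->E, B6->T, B8->T, B7->E, B6->T, B8->F, B7->E, B6->T, B8->F, ...; covers B1=T, B2=F, B3=F, B4=E, B5=T, B6=T, B6=F, B7=S, B7=E, B8=T, B8=F, B9=F, B10=F, B11=T
input #2 (g=4, m=3, u=7): events B1->F, B2->T, B5->F, B7->E, B6->F, B9->T, B11->T; covers B1=F, B2=T, B5=F, B6=F, B7=E, B9=T, B11=T
input #3 (g=4, m=4, u=7): events B1->F, B2->T, B5->F, B7->E, B6->F, B9->T, B11->T; covers B1=F, B2=T, B5=F, B6=F, B7=E, B9=T, B11=T
input #4 (g=3, m=6, u=5): events B1->F, B2->T, B5->F, B7->E, B6->F, B9->T, B11->T; covers B1=F, B2=T, B5=F, B6=F, B7=E, B9=T, B11=T
input #5 (g=3, m=6, u=3): events B1->T, B2->F, B4->E, B3->F, B5->T, B7->E, B6->T, B8->T, B7->E, B6->T, B8->F, B7->E, B6->T, B8->F, ...; covers B1=T, B2=F, B3=F, B4=E, B5=T, B6=T, B6=F, B7=S, B7=E, B8=T, B8=F, B9=F, B10=F, B11=T
input #6 (g=2, m=4, u=6): events B1->F, B2->T, B5->T, B7->E, B6->T, B8->T, B7->E, B6->T, B8->F, B7->E, B6->T, B8->F, B7->E, B6->T, ...; covers B1=F, B2=T, B5=T, B6=T, B6=F, B7=S, B7=E, B8=T, B8=F, B9=F, B10=T, B11=T
input #7 (g=2, m=3, u=3): events B1->T, B2->F, B4->E, B3->F, B5->T, B7->E, B6->T, B8->T, B7->E, B6->T, B8->F, B7->E, B6->T, B8->F, ...; covers B1=T, B2=F, B3=F, B4=E, B5=T, B6=T, B6=F, B7=S, B7=E, B8=T, B8=F, B9=F, B10=F, B11=T
input #8 (g=4, m=6, u=4): events B1->T, B2->F, B4->S, B3->T, B5->F, B7->E, B6->T, B8->T, B7->E, B6->T, B8->F, B7->E, B6->T, B8->F, ...; covers B1=T, B2=F, B3=T, B4=S, B5=F, B6=T, B6=F, B7=S, B7=E, B8=T, B8=F, B9=F, B10=F, B11=T
input #9 (g=2, m=5, u=4): events B1->T, B2->F, B4->S, B3->T, B5->F, B7->E, B6->T, B8->T, B7->E, B6->T, B8->F, B7->E, B6->T, B8->F, ...; covers B1=T, B2=F, B3=T, B4=S, B5=F, B6=T, B6=F, B7=S, B7=E, B8=T, B8=F, B9=F, B10=F, B11=T
input #10 (g=2, m=6, u=6): events B1->F, B2->T, B5->T, B7->E, B6->T, B8->T, B7->E, B6->T, B8->F, B7->E, B6->T, B8->F, B7->E, B6->T, ...; covers B1=F, B2=T, B5=T, B6=T, B6=F, B7=S, B7=E, B8=T, B8=F, B9=F, B10=T, B11=F
union over all inputs: B1=T, B1=F, B2=T, B2=F, B3=T, B3=F, B4=S, B4=E, B5=T, B5=F, B6=T, B6=F, B7=S, B7=E, B8=T, B8=F, B9=T, B9=F, B10=T, B10=F, B11=T, B11=F (22 outcomes)
checked all size-1 subsets: none covers 22 outcomes (max 14/22)
checked all size-2 subsets: none covers 22 outcomes (max 19/22)
checked all size-3 subsets: none covers 22 outcomes (max 21/22)
at size 4, {1, 2, 8, 10} reaches all 22 outcomes; every lexicographically earlier size-4 subset fails
Answer: 1, 2, 8, 10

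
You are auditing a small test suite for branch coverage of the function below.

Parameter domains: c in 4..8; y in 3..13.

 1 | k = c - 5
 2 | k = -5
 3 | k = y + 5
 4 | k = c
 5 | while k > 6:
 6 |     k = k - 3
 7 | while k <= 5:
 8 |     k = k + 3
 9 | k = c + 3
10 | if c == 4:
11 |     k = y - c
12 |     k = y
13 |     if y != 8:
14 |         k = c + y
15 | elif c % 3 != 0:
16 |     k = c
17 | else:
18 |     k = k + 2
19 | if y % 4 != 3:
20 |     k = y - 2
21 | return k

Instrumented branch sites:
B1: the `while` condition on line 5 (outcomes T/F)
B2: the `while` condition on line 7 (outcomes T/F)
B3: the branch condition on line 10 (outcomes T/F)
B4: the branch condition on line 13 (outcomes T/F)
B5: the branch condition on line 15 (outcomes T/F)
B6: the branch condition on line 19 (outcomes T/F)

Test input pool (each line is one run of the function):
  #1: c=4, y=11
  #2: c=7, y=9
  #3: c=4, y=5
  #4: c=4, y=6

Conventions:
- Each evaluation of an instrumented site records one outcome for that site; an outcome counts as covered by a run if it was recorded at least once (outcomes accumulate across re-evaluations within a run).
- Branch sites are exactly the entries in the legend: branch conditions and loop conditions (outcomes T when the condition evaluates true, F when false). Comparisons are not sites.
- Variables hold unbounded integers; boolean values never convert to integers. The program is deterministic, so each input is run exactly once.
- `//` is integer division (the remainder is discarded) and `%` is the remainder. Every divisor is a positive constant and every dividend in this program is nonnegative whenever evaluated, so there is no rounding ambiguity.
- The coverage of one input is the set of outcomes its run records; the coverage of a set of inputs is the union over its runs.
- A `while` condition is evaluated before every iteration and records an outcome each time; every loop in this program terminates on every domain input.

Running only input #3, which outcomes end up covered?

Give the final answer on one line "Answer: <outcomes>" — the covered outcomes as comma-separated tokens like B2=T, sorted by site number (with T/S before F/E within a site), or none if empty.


Tracing the run of input #3 (c=4, y=5):
  B1->F, B2->T, B2->F, B3->T, B4->T, B6->T
collecting distinct outcomes: B1=F, B2=T, B2=F, B3=T, B4=T, B6=T
Answer: B1=F, B2=T, B2=F, B3=T, B4=T, B6=T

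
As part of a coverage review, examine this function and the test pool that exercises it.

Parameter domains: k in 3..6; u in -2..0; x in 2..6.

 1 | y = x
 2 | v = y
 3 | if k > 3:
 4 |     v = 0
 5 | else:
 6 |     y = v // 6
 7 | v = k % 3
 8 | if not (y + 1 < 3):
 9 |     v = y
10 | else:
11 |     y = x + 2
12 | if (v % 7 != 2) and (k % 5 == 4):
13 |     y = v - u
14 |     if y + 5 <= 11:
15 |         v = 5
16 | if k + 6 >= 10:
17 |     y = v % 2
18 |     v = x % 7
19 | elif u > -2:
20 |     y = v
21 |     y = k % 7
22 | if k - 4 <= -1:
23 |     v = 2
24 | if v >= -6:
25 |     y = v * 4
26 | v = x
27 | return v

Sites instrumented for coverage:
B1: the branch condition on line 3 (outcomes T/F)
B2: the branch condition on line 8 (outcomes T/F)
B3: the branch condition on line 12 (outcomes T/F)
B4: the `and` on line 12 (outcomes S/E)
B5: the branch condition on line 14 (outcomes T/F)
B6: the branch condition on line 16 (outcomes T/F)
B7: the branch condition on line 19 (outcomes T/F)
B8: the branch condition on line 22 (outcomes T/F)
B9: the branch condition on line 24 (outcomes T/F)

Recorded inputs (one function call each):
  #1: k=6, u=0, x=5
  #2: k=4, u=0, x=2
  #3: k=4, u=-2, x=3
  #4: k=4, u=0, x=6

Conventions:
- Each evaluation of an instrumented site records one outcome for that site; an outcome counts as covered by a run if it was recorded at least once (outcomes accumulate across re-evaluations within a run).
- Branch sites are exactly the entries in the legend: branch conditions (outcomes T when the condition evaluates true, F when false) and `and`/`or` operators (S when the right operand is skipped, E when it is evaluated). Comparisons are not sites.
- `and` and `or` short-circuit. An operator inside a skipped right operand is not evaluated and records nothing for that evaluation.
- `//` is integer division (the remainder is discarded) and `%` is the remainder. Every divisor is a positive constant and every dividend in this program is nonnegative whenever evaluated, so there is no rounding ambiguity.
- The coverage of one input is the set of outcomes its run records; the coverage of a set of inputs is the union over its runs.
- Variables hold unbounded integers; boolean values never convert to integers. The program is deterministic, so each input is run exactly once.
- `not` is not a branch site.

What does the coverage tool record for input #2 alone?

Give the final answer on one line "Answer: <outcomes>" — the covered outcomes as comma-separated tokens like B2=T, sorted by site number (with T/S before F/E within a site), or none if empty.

Running input #2 (k=4, u=0, x=2), event by event:
  B1->T, B2->T, B4->S, B3->F, B6->T, B8->F, B9->T
as a set, this run covers: B1=T, B2=T, B3=F, B4=S, B6=T, B8=F, B9=T

Answer: B1=T, B2=T, B3=F, B4=S, B6=T, B8=F, B9=T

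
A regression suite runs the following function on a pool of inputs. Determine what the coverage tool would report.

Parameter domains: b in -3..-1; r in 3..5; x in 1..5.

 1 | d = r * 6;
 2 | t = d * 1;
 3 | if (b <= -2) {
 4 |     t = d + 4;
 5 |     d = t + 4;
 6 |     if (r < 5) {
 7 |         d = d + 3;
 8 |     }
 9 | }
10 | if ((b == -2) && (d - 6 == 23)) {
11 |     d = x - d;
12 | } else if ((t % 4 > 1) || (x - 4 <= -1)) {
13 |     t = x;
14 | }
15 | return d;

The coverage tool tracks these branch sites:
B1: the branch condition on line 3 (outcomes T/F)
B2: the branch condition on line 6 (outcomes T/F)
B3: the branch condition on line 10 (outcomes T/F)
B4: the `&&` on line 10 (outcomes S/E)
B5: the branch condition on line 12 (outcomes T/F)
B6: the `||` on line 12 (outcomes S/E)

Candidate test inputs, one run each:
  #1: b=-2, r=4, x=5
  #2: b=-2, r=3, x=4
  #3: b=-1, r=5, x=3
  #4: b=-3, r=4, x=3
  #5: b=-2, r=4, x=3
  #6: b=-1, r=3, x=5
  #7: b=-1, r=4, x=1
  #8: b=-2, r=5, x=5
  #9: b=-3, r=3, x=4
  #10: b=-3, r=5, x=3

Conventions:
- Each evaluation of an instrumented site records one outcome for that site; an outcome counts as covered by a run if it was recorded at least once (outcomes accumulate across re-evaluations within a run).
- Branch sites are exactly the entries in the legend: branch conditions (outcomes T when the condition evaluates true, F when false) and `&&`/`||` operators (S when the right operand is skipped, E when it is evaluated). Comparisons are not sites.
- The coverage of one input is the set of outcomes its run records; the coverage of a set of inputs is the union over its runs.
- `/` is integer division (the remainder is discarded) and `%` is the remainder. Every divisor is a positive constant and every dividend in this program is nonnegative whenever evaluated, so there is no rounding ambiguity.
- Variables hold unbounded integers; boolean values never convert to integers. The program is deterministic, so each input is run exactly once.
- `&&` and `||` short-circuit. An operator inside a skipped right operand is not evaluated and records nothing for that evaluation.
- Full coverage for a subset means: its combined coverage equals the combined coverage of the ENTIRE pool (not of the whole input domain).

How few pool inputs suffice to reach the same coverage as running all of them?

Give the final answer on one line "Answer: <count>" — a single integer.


input #1, b=-2, r=4, x=5: events B1->T, B2->T, B4->E, B3->F, B6->E, B5->F; outcomes B1=T, B2=T, B3=F, B4=E, B5=F, B6=E
input #2, b=-2, r=3, x=4: events B1->T, B2->T, B4->E, B3->T; outcomes B1=T, B2=T, B3=T, B4=E
input #3, b=-1, r=5, x=3: events B1->F, B4->S, B3->F, B6->S, B5->T; outcomes B1=F, B3=F, B4=S, B5=T, B6=S
input #4, b=-3, r=4, x=3: events B1->T, B2->T, B4->S, B3->F, B6->E, B5->T; outcomes B1=T, B2=T, B3=F, B4=S, B5=T, B6=E
input #5, b=-2, r=4, x=3: events B1->T, B2->T, B4->E, B3->F, B6->E, B5->T; outcomes B1=T, B2=T, B3=F, B4=E, B5=T, B6=E
input #6, b=-1, r=3, x=5: events B1->F, B4->S, B3->F, B6->S, B5->T; outcomes B1=F, B3=F, B4=S, B5=T, B6=S
input #7, b=-1, r=4, x=1: events B1->F, B4->S, B3->F, B6->E, B5->T; outcomes B1=F, B3=F, B4=S, B5=T, B6=E
input #8, b=-2, r=5, x=5: events B1->T, B2->F, B4->E, B3->F, B6->S, B5->T; outcomes B1=T, B2=F, B3=F, B4=E, B5=T, B6=S
input #9, b=-3, r=3, x=4: events B1->T, B2->T, B4->S, B3->F, B6->S, B5->T; outcomes B1=T, B2=T, B3=F, B4=S, B5=T, B6=S
input #10, b=-3, r=5, x=3: events B1->T, B2->F, B4->S, B3->F, B6->S, B5->T; outcomes B1=T, B2=F, B3=F, B4=S, B5=T, B6=S
pool-wide coverage (12 outcomes): B1=T, B1=F, B2=T, B2=F, B3=T, B3=F, B4=S, B4=E, B5=T, B5=F, B6=S, B6=E
no size-1 subset reaches all 12 outcomes (best union: 6/12)
no size-2 subset reaches all 12 outcomes (best union: 10/12)
no size-3 subset reaches all 12 outcomes (best union: 11/12)
the canonical winner is {1, 2, 3, 8}: size 4, full 12-outcome coverage, earliest index list among size-4 covers
Answer: 4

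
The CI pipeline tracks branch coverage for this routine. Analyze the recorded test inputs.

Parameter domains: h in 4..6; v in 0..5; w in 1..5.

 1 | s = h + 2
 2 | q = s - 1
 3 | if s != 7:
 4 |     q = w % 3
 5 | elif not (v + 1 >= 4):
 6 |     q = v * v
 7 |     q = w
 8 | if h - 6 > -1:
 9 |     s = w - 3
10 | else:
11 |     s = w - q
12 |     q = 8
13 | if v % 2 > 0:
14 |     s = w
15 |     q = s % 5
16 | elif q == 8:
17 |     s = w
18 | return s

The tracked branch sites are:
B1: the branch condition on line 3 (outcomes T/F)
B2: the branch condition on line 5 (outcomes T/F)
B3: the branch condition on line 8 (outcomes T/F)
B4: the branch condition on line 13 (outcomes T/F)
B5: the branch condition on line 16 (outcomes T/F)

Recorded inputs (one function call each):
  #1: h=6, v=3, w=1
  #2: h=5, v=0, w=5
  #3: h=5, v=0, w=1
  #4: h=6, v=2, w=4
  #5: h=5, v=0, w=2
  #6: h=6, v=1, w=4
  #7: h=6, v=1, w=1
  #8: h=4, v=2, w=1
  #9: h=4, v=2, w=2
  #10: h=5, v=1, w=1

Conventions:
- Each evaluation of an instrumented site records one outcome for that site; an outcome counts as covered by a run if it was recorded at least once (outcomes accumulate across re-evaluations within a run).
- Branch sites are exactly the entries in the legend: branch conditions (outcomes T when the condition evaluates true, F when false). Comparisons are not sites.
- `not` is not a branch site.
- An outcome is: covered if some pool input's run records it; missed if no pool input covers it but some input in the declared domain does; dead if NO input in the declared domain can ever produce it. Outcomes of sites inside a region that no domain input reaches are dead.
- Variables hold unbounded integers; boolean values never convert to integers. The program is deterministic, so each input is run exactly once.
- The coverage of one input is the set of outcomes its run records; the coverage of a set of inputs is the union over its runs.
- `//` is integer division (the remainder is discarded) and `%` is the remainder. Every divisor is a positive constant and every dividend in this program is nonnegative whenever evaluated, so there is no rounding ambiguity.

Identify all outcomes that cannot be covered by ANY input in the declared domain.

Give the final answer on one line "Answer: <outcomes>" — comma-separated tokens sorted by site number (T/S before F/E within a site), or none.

checking every outcome against all 90 domain inputs:
  reachable outcomes have witnesses, e.g. B1=T (e.g. h=4, v=0, w=1), B1=F (e.g. h=5, v=0, w=1), B2=T (e.g. h=5, v=0, w=1), B2=F (e.g. h=5, v=3, w=1)

Answer: none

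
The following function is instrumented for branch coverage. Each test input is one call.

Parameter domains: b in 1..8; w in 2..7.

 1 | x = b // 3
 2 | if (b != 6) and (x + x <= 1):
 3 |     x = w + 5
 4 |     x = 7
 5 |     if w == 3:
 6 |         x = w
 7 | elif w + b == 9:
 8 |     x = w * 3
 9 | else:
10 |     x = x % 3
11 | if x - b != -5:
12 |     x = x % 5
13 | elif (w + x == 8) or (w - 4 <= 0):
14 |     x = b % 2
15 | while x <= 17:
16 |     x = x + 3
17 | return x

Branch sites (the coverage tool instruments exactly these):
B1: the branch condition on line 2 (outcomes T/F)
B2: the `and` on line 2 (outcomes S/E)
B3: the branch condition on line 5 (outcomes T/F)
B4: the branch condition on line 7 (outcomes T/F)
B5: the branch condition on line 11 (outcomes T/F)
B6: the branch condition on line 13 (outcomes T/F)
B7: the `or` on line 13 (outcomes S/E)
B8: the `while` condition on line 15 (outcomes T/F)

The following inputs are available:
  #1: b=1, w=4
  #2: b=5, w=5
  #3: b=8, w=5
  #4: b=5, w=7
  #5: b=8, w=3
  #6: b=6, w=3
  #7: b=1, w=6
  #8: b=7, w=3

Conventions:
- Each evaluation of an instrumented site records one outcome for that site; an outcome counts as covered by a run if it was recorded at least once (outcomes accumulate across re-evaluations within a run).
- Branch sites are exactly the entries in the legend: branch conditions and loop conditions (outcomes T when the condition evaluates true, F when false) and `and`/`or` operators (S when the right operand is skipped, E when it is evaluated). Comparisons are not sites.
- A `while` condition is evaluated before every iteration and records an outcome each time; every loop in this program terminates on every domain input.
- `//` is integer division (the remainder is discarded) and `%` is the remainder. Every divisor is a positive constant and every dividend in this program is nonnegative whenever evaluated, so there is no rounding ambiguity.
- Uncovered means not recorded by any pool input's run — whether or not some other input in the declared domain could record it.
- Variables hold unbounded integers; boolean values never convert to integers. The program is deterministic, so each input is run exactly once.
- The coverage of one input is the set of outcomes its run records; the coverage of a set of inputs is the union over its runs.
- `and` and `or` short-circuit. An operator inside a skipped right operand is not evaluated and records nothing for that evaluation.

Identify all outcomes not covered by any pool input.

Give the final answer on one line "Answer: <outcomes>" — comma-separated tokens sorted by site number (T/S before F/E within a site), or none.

input #1 (b=1, w=4): events B2->E, B1->T, B3->F, B5->T, B8->T, B8->T, B8->T, B8->T, B8->T, B8->T, B8->F; covers B1=T, B2=E, B3=F, B5=T, B8=T, B8=F
input #2 (b=5, w=5): events B2->E, B1->F, B4->F, B5->T, B8->T, B8->T, B8->T, B8->T, B8->T, B8->T, B8->F; covers B1=F, B2=E, B4=F, B5=T, B8=T, B8=F
input #3 (b=8, w=5): events B2->E, B1->F, B4->F, B5->T, B8->T, B8->T, B8->T, B8->T, B8->T, B8->T, B8->F; covers B1=F, B2=E, B4=F, B5=T, B8=T, B8=F
input #4 (b=5, w=7): events B2->E, B1->F, B4->F, B5->T, B8->T, B8->T, B8->T, B8->T, B8->T, B8->T, B8->F; covers B1=F, B2=E, B4=F, B5=T, B8=T, B8=F
input #5 (b=8, w=3): events B2->E, B1->F, B4->F, B5->T, B8->T, B8->T, B8->T, B8->T, B8->T, B8->T, B8->F; covers B1=F, B2=E, B4=F, B5=T, B8=T, B8=F
input #6 (b=6, w=3): events B2->S, B1->F, B4->T, B5->T, B8->T, B8->T, B8->T, B8->T, B8->T, B8->F; covers B1=F, B2=S, B4=T, B5=T, B8=T, B8=F
input #7 (b=1, w=6): events B2->E, B1->T, B3->F, B5->T, B8->T, B8->T, B8->T, B8->T, B8->T, B8->T, B8->F; covers B1=T, B2=E, B3=F, B5=T, B8=T, B8=F
input #8 (b=7, w=3): events B2->E, B1->F, B4->F, B5->F, B7->E, B6->T, B8->T, B8->T, B8->T, B8->T, B8->T, B8->T, B8->F; covers B1=F, B2=E, B4=F, B5=F, B6=T, B7=E, B8=T, B8=F
union over the pool: B1=T, B1=F, B2=S, B2=E, B3=F, B4=T, B4=F, B5=T, B5=F, B6=T, B7=E, B8=T, B8=F
uncovered (3 of 16): B3=T, B6=F, B7=S

Answer: B3=T, B6=F, B7=S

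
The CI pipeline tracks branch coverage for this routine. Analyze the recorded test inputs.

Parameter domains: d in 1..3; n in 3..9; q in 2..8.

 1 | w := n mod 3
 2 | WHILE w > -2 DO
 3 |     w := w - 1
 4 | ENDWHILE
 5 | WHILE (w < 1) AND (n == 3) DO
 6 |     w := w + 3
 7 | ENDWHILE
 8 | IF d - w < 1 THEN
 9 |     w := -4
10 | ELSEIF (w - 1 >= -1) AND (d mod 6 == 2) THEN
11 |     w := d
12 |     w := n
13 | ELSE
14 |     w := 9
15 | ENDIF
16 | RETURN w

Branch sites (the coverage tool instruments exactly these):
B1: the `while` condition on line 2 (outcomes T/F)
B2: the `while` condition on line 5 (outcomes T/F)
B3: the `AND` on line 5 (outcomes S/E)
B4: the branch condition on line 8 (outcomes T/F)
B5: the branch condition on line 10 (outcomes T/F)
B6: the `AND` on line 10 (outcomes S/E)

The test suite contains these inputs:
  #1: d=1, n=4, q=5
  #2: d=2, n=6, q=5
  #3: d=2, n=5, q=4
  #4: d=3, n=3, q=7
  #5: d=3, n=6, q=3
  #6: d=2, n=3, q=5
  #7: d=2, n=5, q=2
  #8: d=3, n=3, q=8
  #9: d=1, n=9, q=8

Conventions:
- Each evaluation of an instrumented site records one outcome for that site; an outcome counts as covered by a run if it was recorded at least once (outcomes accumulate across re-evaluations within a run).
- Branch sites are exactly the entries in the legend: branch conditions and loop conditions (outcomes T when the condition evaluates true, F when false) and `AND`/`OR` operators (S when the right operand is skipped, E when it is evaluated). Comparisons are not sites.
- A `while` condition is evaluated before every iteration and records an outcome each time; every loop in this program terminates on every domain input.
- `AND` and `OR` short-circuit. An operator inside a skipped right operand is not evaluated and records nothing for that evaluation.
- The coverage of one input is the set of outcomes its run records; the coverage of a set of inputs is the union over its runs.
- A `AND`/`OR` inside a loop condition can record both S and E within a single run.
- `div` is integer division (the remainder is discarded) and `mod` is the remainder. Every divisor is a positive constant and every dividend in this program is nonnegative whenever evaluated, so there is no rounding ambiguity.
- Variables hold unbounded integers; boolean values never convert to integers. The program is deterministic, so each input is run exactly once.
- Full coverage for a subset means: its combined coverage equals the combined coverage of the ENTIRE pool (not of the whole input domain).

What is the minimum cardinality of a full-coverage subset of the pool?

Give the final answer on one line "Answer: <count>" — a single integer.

test 1 (d=1, n=4, q=5) fires B1->T, B1->T, B1->T, B1->F, B3->E, B2->F, B4->F, B6->S, B5->F; hits B1=T, B1=F, B2=F, B3=E, B4=F, B5=F, B6=S
test 2 (d=2, n=6, q=5) fires B1->T, B1->T, B1->F, B3->E, B2->F, B4->F, B6->S, B5->F; hits B1=T, B1=F, B2=F, B3=E, B4=F, B5=F, B6=S
test 3 (d=2, n=5, q=4) fires B1->T, B1->T, B1->T, B1->T, B1->F, B3->E, B2->F, B4->F, B6->S, B5->F; hits B1=T, B1=F, B2=F, B3=E, B4=F, B5=F, B6=S
test 4 (d=3, n=3, q=7) fires B1->T, B1->T, B1->F, B3->E, B2->T, B3->S, B2->F, B4->F, B6->E, B5->F; hits B1=T, B1=F, B2=T, B2=F, B3=S, B3=E, B4=F, B5=F, B6=E
test 5 (d=3, n=6, q=3) fires B1->T, B1->T, B1->F, B3->E, B2->F, B4->F, B6->S, B5->F; hits B1=T, B1=F, B2=F, B3=E, B4=F, B5=F, B6=S
test 6 (d=2, n=3, q=5) fires B1->T, B1->T, B1->F, B3->E, B2->T, B3->S, B2->F, B4->F, B6->E, B5->T; hits B1=T, B1=F, B2=T, B2=F, B3=S, B3=E, B4=F, B5=T, B6=E
test 7 (d=2, n=5, q=2) fires B1->T, B1->T, B1->T, B1->T, B1->F, B3->E, B2->F, B4->F, B6->S, B5->F; hits B1=T, B1=F, B2=F, B3=E, B4=F, B5=F, B6=S
test 8 (d=3, n=3, q=8) fires B1->T, B1->T, B1->F, B3->E, B2->T, B3->S, B2->F, B4->F, B6->E, B5->F; hits B1=T, B1=F, B2=T, B2=F, B3=S, B3=E, B4=F, B5=F, B6=E
test 9 (d=1, n=9, q=8) fires B1->T, B1->T, B1->F, B3->E, B2->F, B4->F, B6->S, B5->F; hits B1=T, B1=F, B2=F, B3=E, B4=F, B5=F, B6=S
the full pool covers 11 outcomes: B1=T, B1=F, B2=T, B2=F, B3=S, B3=E, B4=F, B5=T, B5=F, B6=S, B6=E
size 1 is not enough: best union over all size-1 subsets is 9/11
size 2: inputs {1, 6} cover all 11 outcomes, and no lexicographically smaller subset of this size does

Answer: 2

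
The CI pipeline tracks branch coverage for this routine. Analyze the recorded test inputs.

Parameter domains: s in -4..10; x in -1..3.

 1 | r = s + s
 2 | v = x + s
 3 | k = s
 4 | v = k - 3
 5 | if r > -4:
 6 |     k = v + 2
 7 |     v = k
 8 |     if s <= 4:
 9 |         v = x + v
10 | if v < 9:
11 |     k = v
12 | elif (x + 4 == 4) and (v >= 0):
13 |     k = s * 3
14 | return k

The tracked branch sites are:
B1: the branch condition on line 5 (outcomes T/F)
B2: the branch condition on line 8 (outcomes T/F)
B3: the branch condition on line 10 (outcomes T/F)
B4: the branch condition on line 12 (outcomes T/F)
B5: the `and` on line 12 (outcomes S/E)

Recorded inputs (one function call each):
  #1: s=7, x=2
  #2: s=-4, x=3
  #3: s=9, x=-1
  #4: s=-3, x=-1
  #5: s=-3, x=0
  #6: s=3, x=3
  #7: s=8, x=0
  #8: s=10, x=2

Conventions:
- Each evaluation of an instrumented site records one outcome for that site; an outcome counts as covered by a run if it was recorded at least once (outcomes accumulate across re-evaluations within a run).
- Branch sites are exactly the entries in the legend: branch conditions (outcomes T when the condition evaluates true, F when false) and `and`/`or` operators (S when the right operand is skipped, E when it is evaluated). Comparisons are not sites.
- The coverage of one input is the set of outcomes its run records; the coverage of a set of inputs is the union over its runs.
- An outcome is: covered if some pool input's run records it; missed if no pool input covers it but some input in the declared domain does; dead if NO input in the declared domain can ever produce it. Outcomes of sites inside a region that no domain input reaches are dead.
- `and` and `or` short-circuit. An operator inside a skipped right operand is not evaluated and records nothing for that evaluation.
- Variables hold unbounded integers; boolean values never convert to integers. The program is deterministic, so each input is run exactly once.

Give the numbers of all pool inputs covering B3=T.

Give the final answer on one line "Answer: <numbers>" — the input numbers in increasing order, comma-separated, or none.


input #1 (s=7, x=2): records B3=T
input #2 (s=-4, x=3): records B3=T
input #3 (s=9, x=-1): records B3=T
input #4 (s=-3, x=-1): records B3=T
input #5 (s=-3, x=0): records B3=T
input #6 (s=3, x=3): records B3=T
input #7 (s=8, x=0): records B3=T
input #8 (s=10, x=2): does not record B3=T
Answer: 1, 2, 3, 4, 5, 6, 7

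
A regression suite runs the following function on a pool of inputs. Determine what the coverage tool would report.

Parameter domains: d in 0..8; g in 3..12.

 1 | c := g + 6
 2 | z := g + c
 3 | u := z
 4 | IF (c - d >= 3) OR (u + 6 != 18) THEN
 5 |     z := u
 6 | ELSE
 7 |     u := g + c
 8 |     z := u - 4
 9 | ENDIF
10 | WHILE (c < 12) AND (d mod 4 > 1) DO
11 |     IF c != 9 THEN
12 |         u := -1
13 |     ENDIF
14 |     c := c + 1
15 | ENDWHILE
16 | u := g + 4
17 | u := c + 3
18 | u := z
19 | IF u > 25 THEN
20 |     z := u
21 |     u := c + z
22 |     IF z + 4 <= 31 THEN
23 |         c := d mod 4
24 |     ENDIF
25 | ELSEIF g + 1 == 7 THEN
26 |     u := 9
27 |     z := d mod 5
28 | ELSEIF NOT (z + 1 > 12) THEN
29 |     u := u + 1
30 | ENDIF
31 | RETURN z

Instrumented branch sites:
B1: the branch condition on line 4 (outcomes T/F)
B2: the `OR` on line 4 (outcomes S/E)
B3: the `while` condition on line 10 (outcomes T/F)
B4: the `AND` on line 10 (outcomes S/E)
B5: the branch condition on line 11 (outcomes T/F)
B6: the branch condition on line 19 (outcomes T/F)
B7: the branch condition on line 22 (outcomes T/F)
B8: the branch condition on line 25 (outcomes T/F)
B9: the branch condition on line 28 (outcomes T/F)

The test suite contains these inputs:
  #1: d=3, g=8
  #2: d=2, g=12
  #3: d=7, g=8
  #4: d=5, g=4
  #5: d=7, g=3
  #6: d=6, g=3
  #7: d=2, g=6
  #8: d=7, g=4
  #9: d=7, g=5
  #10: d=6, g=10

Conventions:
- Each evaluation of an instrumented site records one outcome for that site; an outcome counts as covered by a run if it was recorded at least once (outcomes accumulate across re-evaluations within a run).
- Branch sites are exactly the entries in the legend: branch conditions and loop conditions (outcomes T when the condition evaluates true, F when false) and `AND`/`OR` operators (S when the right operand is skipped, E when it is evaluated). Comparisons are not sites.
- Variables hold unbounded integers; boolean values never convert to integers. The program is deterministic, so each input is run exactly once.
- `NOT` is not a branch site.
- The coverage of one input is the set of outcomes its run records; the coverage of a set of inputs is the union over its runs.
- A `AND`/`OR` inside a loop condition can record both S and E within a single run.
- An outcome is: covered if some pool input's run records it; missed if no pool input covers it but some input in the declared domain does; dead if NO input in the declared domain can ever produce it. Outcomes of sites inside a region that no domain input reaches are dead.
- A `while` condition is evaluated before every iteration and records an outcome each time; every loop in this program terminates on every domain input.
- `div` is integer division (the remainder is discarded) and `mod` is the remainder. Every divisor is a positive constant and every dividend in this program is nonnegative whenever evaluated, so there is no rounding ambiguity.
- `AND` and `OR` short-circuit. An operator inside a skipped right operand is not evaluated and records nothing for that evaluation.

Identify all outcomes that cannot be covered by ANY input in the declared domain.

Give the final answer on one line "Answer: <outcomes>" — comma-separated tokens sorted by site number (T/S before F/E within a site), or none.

running all 90 domain inputs and tallying outcomes:
  reachable outcomes have witnesses, e.g. B1=T (e.g. d=0, g=3), B1=F (e.g. d=7, g=3), B2=S (e.g. d=0, g=3), B2=E (e.g. d=7, g=3)

Answer: none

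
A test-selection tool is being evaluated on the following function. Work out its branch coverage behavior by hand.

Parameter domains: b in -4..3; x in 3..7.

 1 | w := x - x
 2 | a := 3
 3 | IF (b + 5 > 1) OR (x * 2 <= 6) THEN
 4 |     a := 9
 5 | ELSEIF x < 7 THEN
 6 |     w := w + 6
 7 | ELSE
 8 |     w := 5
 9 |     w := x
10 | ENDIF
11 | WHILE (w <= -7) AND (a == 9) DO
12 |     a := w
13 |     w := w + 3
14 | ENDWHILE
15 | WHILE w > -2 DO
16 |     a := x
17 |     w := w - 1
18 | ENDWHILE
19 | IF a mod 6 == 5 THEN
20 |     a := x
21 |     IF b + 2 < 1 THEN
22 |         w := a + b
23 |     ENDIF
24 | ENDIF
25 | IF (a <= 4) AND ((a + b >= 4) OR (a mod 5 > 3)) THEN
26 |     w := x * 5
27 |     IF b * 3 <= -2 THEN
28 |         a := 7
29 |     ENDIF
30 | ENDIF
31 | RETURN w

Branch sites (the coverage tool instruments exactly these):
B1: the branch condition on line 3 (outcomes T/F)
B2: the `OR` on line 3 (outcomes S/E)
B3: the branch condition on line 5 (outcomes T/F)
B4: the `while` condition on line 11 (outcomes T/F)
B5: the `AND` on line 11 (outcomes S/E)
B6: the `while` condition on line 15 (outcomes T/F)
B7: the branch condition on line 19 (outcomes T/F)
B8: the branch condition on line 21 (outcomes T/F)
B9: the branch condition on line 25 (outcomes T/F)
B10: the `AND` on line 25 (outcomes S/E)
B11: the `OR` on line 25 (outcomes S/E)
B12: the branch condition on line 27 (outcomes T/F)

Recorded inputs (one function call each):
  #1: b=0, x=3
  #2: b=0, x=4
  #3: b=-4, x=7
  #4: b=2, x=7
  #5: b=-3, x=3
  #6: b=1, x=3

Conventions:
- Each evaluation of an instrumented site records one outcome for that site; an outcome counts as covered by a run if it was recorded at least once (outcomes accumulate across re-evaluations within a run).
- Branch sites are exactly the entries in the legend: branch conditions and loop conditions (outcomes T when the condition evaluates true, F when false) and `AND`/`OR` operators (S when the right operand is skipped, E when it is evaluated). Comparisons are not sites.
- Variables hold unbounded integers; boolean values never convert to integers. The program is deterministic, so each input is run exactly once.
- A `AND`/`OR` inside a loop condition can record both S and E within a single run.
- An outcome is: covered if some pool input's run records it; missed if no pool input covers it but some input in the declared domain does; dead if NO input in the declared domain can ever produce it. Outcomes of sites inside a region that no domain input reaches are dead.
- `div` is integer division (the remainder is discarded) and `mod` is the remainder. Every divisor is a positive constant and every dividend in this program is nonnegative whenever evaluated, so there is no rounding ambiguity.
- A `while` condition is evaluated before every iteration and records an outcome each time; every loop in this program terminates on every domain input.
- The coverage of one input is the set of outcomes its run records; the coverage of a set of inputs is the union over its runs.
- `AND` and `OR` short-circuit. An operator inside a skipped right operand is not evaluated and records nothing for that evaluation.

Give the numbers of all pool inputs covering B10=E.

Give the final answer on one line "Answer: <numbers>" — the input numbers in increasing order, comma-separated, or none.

input #1 (b=0, x=3): produces B10=E
input #2 (b=0, x=4): produces B10=E
input #3 (b=-4, x=7): does not produce B10=E
input #4 (b=2, x=7): does not produce B10=E
input #5 (b=-3, x=3): produces B10=E
input #6 (b=1, x=3): produces B10=E

Answer: 1, 2, 5, 6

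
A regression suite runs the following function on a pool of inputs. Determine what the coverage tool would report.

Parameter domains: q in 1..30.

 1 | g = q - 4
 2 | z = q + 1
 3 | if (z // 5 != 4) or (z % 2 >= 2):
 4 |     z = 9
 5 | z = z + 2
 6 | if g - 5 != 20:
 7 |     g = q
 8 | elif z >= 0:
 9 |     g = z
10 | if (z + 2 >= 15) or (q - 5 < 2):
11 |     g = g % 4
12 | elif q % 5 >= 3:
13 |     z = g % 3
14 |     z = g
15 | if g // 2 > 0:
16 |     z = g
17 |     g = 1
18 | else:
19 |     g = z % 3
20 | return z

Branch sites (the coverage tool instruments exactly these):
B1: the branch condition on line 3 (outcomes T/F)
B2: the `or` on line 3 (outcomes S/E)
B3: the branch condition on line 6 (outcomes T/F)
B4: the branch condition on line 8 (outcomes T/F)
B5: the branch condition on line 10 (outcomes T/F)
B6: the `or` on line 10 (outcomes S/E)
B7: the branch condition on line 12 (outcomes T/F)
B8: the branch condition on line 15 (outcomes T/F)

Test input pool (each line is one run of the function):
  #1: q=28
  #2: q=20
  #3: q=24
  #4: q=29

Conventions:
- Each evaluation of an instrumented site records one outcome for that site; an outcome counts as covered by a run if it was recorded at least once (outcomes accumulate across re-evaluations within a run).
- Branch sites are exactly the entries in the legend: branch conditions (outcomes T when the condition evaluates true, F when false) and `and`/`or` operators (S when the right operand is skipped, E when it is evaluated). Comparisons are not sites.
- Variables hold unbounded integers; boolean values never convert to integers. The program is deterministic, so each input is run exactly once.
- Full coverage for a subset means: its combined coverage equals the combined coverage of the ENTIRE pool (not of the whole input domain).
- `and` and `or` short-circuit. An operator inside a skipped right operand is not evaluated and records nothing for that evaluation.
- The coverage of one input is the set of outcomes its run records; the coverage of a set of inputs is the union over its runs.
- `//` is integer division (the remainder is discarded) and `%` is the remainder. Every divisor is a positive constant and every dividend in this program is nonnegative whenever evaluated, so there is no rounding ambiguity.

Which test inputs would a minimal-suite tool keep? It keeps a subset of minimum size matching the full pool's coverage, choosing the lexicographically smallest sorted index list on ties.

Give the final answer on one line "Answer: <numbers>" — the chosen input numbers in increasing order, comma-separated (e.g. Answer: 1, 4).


#1 (q=28) -> covered: B1=T, B2=S, B3=T, B5=F, B6=E, B7=T, B8=T
#2 (q=20) -> covered: B1=F, B2=E, B3=T, B5=T, B6=S, B8=F
#3 (q=24) -> covered: B1=T, B2=S, B3=T, B5=F, B6=E, B7=T, B8=T
#4 (q=29) -> covered: B1=T, B2=S, B3=F, B4=T, B5=F, B6=E, B7=T, B8=T
union over all inputs: B1=T, B1=F, B2=S, B2=E, B3=T, B3=F, B4=T, B5=T, B5=F, B6=S, B6=E, B7=T, B8=T, B8=F (14 outcomes)
no size-1 subset reaches all 14 outcomes (best union: 8/14)
at size 2, {2, 4} reaches all 14 outcomes; every lexicographically earlier size-2 subset fails
Answer: 2, 4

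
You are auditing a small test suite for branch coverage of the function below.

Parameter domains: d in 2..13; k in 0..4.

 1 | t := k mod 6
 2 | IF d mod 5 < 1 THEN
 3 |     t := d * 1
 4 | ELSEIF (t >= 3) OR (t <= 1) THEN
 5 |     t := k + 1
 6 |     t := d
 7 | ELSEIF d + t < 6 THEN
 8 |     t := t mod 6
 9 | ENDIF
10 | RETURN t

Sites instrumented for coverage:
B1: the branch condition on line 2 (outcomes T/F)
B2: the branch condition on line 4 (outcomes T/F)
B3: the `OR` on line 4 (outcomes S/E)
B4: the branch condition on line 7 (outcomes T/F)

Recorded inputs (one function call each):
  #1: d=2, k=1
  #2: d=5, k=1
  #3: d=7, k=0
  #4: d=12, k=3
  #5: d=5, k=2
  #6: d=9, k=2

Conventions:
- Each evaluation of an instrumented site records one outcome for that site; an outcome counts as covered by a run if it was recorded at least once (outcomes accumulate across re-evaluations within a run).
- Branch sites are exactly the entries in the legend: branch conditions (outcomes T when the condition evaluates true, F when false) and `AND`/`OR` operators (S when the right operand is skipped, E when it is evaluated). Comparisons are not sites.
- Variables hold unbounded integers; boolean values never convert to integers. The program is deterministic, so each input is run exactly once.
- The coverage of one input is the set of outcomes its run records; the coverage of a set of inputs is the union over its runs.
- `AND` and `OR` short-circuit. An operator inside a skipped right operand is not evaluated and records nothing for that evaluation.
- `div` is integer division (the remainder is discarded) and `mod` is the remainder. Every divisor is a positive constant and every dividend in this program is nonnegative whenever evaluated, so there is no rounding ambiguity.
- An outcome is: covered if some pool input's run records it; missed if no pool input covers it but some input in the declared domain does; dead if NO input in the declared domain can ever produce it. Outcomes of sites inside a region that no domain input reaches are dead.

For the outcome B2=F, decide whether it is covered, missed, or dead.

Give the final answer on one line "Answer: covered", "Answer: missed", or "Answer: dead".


B2=F is recorded by pool input(s) 6 -> covered
Answer: covered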